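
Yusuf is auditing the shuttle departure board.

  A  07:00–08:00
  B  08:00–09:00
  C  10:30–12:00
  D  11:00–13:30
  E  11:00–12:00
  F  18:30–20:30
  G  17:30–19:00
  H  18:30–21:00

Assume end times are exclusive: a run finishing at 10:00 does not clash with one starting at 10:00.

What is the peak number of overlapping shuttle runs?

3

Walk through starts and ends in time order (an end at T is processed before a start at T):
07:00 start A → 1
08:00 end A → 0
08:00 start B → 1
09:00 end B → 0
10:30 start C → 1
11:00 start D → 2
11:00 start E → 3
12:00 end C → 2
12:00 end E → 1
13:30 end D → 0
17:30 start G → 1
18:30 start F → 2
18:30 start H → 3
19:00 end G → 2
20:30 end F → 1
21:00 end H → 0
Peak is 3, at 11:00 (C, D, E).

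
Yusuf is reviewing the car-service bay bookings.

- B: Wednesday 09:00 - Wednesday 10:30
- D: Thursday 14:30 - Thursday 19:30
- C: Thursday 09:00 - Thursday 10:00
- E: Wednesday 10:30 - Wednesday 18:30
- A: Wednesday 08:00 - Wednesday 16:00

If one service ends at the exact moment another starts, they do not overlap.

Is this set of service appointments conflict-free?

Sorted by start: A, B, E, C, D.
B starts before A ends → A and B overlap.
That's a conflict, so the schedule is not conflict-free.

No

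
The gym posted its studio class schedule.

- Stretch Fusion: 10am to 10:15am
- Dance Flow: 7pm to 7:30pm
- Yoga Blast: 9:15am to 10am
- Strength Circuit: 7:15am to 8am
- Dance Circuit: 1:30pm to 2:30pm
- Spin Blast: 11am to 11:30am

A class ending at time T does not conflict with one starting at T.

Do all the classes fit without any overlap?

Sorted by start: Strength Circuit, Yoga Blast, Stretch Fusion, Spin Blast, Dance Circuit, Dance Flow.
Yoga Blast starts after Strength Circuit ends, so Strength Circuit has no further overlaps.
Stretch Fusion starts exactly when Yoga Blast ends (back-to-back, no overlap), so Yoga Blast has no further overlaps.
Spin Blast starts after Stretch Fusion ends, so Stretch Fusion has no further overlaps.
Dance Circuit starts after Spin Blast ends, so Spin Blast has no further overlaps.
Dance Flow starts after Dance Circuit ends.
Every pair is clear; the schedule has no overlaps.

Yes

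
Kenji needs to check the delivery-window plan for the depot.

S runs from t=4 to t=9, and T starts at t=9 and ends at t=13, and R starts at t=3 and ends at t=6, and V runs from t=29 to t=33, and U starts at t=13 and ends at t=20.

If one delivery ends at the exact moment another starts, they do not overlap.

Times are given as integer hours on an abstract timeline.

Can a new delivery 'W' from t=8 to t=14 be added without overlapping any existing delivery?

R: ends t=6 at or before W starts t=8 → clear.
S: starts t=4 before W ends t=14, and ends t=9 after W starts t=8 → overlap.
T: starts t=9 before W ends t=14, and ends t=13 after W starts t=8 → overlap.
U: starts t=13 before W ends t=14, and ends t=20 after W starts t=8 → overlap.
V: starts t=29 at or after W ends t=14 → clear.
W overlaps S, T, U.

No — it overlaps S, T, U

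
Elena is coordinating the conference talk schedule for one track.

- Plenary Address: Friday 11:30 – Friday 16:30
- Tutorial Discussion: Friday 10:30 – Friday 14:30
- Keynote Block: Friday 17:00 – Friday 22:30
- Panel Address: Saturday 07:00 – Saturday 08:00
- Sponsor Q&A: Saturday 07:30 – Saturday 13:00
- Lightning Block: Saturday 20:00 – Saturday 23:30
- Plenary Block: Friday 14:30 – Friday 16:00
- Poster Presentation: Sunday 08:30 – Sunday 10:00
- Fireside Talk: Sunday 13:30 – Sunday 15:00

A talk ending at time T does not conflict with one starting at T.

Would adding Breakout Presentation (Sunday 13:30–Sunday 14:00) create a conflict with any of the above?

Yes — it overlaps Fireside Talk

Tutorial Discussion: ends Friday 14:30 at or before Breakout Presentation starts Sunday 13:30 → clear.
Plenary Address: ends Friday 16:30 at or before Breakout Presentation starts Sunday 13:30 → clear.
Plenary Block: ends Friday 16:00 at or before Breakout Presentation starts Sunday 13:30 → clear.
Keynote Block: ends Friday 22:30 at or before Breakout Presentation starts Sunday 13:30 → clear.
Panel Address: ends Saturday 08:00 at or before Breakout Presentation starts Sunday 13:30 → clear.
Sponsor Q&A: ends Saturday 13:00 at or before Breakout Presentation starts Sunday 13:30 → clear.
Lightning Block: ends Saturday 23:30 at or before Breakout Presentation starts Sunday 13:30 → clear.
Poster Presentation: ends Sunday 10:00 at or before Breakout Presentation starts Sunday 13:30 → clear.
Fireside Talk: starts Sunday 13:30 before Breakout Presentation ends Sunday 14:00, and ends Sunday 15:00 after Breakout Presentation starts Sunday 13:30 → overlap.
Breakout Presentation overlaps Fireside Talk.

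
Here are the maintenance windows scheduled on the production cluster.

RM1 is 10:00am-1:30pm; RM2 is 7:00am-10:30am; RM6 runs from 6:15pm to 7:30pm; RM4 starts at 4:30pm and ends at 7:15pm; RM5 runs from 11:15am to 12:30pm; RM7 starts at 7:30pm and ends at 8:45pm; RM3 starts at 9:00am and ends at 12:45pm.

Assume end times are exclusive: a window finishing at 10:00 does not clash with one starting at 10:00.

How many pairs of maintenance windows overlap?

Sorted by start: RM2, RM3, RM1, RM5, RM4, RM6, RM7.
RM3 starts before RM2 ends → RM2 and RM3 overlap.
RM1 starts before RM2 ends → RM2 and RM1 overlap.
RM5 starts after RM2 ends, so nothing later overlaps RM2 either.
RM1 starts before RM3 ends → RM3 and RM1 overlap.
RM5 starts before RM3 ends → RM3 and RM5 overlap.
RM4 starts after RM3 ends, so nothing later overlaps RM3 either.
RM5 starts before RM1 ends → RM1 and RM5 overlap.
RM4 starts after RM1 ends, so nothing later overlaps RM1 either.
RM4 starts after RM5 ends, so nothing later overlaps RM5 either.
RM6 starts before RM4 ends → RM4 and RM6 overlap.
RM7 starts after RM4 ends.
RM7 starts exactly when RM6 ends (back-to-back, no overlap).
Overlapping pairs: RM1 & RM2, RM1 & RM3, RM1 & RM5, RM2 & RM3, RM3 & RM5, RM4 & RM6 — 6 in total.

6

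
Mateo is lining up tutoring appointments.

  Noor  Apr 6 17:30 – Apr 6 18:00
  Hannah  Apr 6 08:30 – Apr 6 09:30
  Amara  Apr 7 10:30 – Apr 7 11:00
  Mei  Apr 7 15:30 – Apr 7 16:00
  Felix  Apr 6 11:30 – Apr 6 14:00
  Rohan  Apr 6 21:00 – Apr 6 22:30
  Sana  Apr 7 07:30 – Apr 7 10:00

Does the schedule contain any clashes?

No

Sorted by start: Hannah, Felix, Noor, Rohan, Sana, Amara, Mei.
Felix starts after Hannah ends — done with Hannah.
Noor starts after Felix ends — done with Felix.
Rohan starts after Noor ends — done with Noor.
Sana starts after Rohan ends — done with Rohan.
Amara starts after Sana ends — done with Sana.
Mei starts after Amara ends.
Every pair is clear; the schedule has no overlaps.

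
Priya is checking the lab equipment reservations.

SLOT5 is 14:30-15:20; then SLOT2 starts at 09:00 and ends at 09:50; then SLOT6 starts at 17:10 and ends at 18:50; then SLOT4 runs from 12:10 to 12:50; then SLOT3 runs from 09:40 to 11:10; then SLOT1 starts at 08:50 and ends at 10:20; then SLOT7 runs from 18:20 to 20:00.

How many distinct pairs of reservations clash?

4

Sorted by start: SLOT1, SLOT2, SLOT3, SLOT4, SLOT5, SLOT6, SLOT7.
SLOT2 starts before SLOT1 ends → SLOT1 and SLOT2 overlap.
SLOT3 starts before SLOT1 ends → SLOT1 and SLOT3 overlap.
SLOT4 starts after SLOT1 ends; SLOT1 is clear from here.
SLOT3 starts before SLOT2 ends → SLOT2 and SLOT3 overlap.
SLOT4 starts after SLOT2 ends; SLOT2 is clear from here.
SLOT4 starts after SLOT3 ends; SLOT3 is clear from here.
SLOT5 starts after SLOT4 ends; SLOT4 is clear from here.
SLOT6 starts after SLOT5 ends; SLOT5 is clear from here.
SLOT7 starts before SLOT6 ends → SLOT6 and SLOT7 overlap.
Overlapping pairs: SLOT1 & SLOT2, SLOT1 & SLOT3, SLOT2 & SLOT3, SLOT6 & SLOT7 — 4 in total.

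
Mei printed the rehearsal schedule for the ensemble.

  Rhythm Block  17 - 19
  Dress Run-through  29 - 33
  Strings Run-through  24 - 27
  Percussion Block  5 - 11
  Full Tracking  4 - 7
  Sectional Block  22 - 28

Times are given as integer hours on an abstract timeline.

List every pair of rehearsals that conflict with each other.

Check each pair: they overlap iff neither finishes before the other starts.
Sorted by start: Full Tracking, Percussion Block, Rhythm Block, Sectional Block, Strings Run-through, Dress Run-through.
Percussion Block starts before Full Tracking ends → Full Tracking and Percussion Block overlap.
Rhythm Block starts after Full Tracking ends; Full Tracking is clear from here.
Rhythm Block starts after Percussion Block ends; Percussion Block is clear from here.
Sectional Block starts after Rhythm Block ends; Rhythm Block is clear from here.
Strings Run-through starts before Sectional Block ends → Sectional Block and Strings Run-through overlap.
Dress Run-through starts after Sectional Block ends.
Dress Run-through starts after Strings Run-through ends.

Full Tracking & Percussion Block, Sectional Block & Strings Run-through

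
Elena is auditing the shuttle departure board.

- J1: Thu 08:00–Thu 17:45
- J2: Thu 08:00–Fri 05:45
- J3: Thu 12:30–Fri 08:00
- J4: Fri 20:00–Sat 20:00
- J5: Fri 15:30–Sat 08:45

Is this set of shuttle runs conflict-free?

Two intervals overlap when each starts before the other ends.
Sorted by start: J1, J2, J3, J5, J4.
J2 starts before J1 ends → J1 and J2 overlap.
That's a conflict, so the schedule is not conflict-free.

No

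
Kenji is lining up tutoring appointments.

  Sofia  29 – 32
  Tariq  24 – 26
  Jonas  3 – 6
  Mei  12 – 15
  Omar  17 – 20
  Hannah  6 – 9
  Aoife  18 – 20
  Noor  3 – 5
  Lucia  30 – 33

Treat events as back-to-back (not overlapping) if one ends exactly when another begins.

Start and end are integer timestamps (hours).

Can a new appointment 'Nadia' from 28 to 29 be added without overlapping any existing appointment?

Yes — the slot is free

Jonas: ends 6 at or before Nadia starts 28 → clear.
Noor: ends 5 at or before Nadia starts 28 → clear.
Hannah: ends 9 at or before Nadia starts 28 → clear.
Mei: ends 15 at or before Nadia starts 28 → clear.
Omar: ends 20 at or before Nadia starts 28 → clear.
Aoife: ends 20 at or before Nadia starts 28 → clear.
Tariq: ends 26 at or before Nadia starts 28 → clear.
Sofia: starts 29 at or after Nadia ends 29 → clear.
Lucia: starts 30 at or after Nadia ends 29 → clear.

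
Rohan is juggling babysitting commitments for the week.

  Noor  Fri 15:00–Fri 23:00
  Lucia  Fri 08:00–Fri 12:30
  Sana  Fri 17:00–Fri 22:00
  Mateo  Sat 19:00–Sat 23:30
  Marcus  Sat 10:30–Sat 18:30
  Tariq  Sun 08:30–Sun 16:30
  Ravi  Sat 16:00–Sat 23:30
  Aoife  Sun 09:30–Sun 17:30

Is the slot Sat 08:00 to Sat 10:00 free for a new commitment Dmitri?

Lucia: ends Fri 12:30 at or before Dmitri starts Sat 08:00 → clear.
Noor: ends Fri 23:00 at or before Dmitri starts Sat 08:00 → clear.
Sana: ends Fri 22:00 at or before Dmitri starts Sat 08:00 → clear.
Marcus: starts Sat 10:30 at or after Dmitri ends Sat 10:00 → clear.
Ravi: starts Sat 16:00 at or after Dmitri ends Sat 10:00 → clear.
Mateo: starts Sat 19:00 at or after Dmitri ends Sat 10:00 → clear.
Tariq: starts Sun 08:30 at or after Dmitri ends Sat 10:00 → clear.
Aoife: starts Sun 09:30 at or after Dmitri ends Sat 10:00 → clear.

Yes — the slot is free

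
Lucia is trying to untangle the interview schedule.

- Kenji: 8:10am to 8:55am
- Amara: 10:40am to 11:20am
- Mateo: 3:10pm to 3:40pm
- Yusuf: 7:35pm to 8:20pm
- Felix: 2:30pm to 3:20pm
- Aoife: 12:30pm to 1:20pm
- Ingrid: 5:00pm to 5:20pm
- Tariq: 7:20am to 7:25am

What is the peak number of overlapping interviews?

Sweep the timeline, counting +1 at each start and −1 at each end (ends before starts at a tie):
7:20am start Tariq → 1
7:25am end Tariq → 0
8:10am start Kenji → 1
8:55am end Kenji → 0
10:40am start Amara → 1
11:20am end Amara → 0
12:30pm start Aoife → 1
1:20pm end Aoife → 0
2:30pm start Felix → 1
3:10pm start Mateo → 2
3:20pm end Felix → 1
3:40pm end Mateo → 0
5:00pm start Ingrid → 1
5:20pm end Ingrid → 0
7:35pm start Yusuf → 1
8:20pm end Yusuf → 0
Peak is 2, at 3:10pm (Felix, Mateo).

2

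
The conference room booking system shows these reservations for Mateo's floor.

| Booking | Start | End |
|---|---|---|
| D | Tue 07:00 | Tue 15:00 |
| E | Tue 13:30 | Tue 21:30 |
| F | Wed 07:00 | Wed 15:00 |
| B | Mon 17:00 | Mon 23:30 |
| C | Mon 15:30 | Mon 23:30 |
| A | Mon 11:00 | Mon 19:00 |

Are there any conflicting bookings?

Yes

Sorted by start: A, C, B, D, E, F.
C starts before A ends → A and C overlap.
That's a conflict, so the schedule is not conflict-free.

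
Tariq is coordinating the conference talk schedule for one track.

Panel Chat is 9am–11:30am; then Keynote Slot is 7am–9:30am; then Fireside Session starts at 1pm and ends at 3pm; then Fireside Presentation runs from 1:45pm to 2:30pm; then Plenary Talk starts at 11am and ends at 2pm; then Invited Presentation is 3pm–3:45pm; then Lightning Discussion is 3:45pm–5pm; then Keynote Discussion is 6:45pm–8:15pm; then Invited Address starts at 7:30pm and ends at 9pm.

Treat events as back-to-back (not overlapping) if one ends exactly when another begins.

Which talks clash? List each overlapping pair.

Fireside Presentation & Fireside Session, Fireside Presentation & Plenary Talk, Fireside Session & Plenary Talk, Invited Address & Keynote Discussion, Keynote Slot & Panel Chat, Panel Chat & Plenary Talk

Two intervals overlap when each starts before the other ends.
Sorted by start: Keynote Slot, Panel Chat, Plenary Talk, Fireside Session, Fireside Presentation, Invited Presentation, Lightning Discussion, Keynote Discussion, Invited Address.
Panel Chat starts before Keynote Slot ends → Keynote Slot and Panel Chat overlap.
Plenary Talk starts after Keynote Slot ends, so nothing later overlaps Keynote Slot either.
Plenary Talk starts before Panel Chat ends → Panel Chat and Plenary Talk overlap.
Fireside Session starts after Panel Chat ends, so nothing later overlaps Panel Chat either.
Fireside Session starts before Plenary Talk ends → Plenary Talk and Fireside Session overlap.
Fireside Presentation starts before Plenary Talk ends → Plenary Talk and Fireside Presentation overlap.
Invited Presentation starts after Plenary Talk ends, so nothing later overlaps Plenary Talk either.
Fireside Presentation starts before Fireside Session ends → Fireside Session and Fireside Presentation overlap.
Invited Presentation starts exactly when Fireside Session ends (back-to-back, no overlap), so nothing later overlaps Fireside Session either.
Invited Presentation starts after Fireside Presentation ends, so nothing later overlaps Fireside Presentation either.
Lightning Discussion starts exactly when Invited Presentation ends (back-to-back, no overlap), so nothing later overlaps Invited Presentation either.
Keynote Discussion starts after Lightning Discussion ends, so nothing later overlaps Lightning Discussion either.
Invited Address starts before Keynote Discussion ends → Keynote Discussion and Invited Address overlap.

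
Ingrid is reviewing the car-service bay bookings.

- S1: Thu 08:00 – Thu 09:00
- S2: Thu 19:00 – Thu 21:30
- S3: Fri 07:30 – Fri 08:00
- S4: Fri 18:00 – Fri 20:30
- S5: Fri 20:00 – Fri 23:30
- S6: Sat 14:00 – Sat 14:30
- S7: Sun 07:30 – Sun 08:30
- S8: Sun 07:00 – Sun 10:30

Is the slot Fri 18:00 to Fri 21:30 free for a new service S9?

S1: ends Thu 09:00 at or before S9 starts Fri 18:00 → clear.
S2: ends Thu 21:30 at or before S9 starts Fri 18:00 → clear.
S3: ends Fri 08:00 at or before S9 starts Fri 18:00 → clear.
S4: starts Fri 18:00 before S9 ends Fri 21:30, and ends Fri 20:30 after S9 starts Fri 18:00 → overlap.
S5: starts Fri 20:00 before S9 ends Fri 21:30, and ends Fri 23:30 after S9 starts Fri 18:00 → overlap.
S6: starts Sat 14:00 at or after S9 ends Fri 21:30 → clear.
S8: starts Sun 07:00 at or after S9 ends Fri 21:30 → clear.
S7: starts Sun 07:30 at or after S9 ends Fri 21:30 → clear.
S9 overlaps S4, S5.

No — it overlaps S4, S5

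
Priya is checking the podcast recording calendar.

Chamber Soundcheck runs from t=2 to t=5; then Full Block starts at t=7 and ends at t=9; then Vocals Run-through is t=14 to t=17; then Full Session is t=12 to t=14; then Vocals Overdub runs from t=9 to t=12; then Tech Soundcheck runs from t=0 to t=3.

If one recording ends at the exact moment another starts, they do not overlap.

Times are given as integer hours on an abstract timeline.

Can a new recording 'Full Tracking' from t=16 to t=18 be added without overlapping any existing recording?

No — it overlaps Vocals Run-through

Tech Soundcheck: ends t=3 at or before Full Tracking starts t=16 → clear.
Chamber Soundcheck: ends t=5 at or before Full Tracking starts t=16 → clear.
Full Block: ends t=9 at or before Full Tracking starts t=16 → clear.
Vocals Overdub: ends t=12 at or before Full Tracking starts t=16 → clear.
Full Session: ends t=14 at or before Full Tracking starts t=16 → clear.
Vocals Run-through: starts t=14 before Full Tracking ends t=18, and ends t=17 after Full Tracking starts t=16 → overlap.
Full Tracking overlaps Vocals Run-through.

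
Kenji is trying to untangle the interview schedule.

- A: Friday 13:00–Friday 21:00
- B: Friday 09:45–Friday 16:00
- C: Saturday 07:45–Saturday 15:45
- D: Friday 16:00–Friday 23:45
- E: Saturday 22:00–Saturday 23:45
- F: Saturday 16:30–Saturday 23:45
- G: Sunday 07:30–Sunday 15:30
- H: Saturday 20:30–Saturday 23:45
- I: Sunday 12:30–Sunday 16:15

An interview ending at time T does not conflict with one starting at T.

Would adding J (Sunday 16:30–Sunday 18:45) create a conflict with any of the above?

No — it doesn't clash with anything

B: ends Friday 16:00 at or before J starts Sunday 16:30 → clear.
A: ends Friday 21:00 at or before J starts Sunday 16:30 → clear.
D: ends Friday 23:45 at or before J starts Sunday 16:30 → clear.
C: ends Saturday 15:45 at or before J starts Sunday 16:30 → clear.
F: ends Saturday 23:45 at or before J starts Sunday 16:30 → clear.
H: ends Saturday 23:45 at or before J starts Sunday 16:30 → clear.
E: ends Saturday 23:45 at or before J starts Sunday 16:30 → clear.
G: ends Sunday 15:30 at or before J starts Sunday 16:30 → clear.
I: ends Sunday 16:15 at or before J starts Sunday 16:30 → clear.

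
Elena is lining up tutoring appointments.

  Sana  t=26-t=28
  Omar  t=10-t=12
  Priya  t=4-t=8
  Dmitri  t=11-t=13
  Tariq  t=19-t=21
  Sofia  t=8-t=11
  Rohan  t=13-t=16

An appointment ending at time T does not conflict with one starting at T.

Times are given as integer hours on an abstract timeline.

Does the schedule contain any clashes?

Yes

Sorted by start: Priya, Sofia, Omar, Dmitri, Rohan, Tariq, Sana.
Sofia starts exactly when Priya ends (back-to-back, no overlap), so Priya has no further overlaps.
Omar starts before Sofia ends → Sofia and Omar overlap.
That's a conflict, so the schedule is not conflict-free.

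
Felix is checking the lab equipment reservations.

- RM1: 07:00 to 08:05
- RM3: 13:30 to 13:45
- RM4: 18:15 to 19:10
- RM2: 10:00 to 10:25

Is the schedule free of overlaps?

Sorted by start: RM1, RM2, RM3, RM4.
RM2 starts after RM1 ends, so RM1 has no further overlaps.
RM3 starts after RM2 ends, so RM2 has no further overlaps.
RM4 starts after RM3 ends.
Every pair is clear; the schedule has no overlaps.

Yes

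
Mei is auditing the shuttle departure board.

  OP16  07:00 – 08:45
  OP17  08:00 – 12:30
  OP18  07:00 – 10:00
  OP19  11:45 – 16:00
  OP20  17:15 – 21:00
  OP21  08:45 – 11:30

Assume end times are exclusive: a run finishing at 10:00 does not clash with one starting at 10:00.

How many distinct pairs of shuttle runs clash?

Two intervals overlap when each starts before the other ends.
Sorted by start: OP16, OP18, OP17, OP21, OP19, OP20.
OP18 starts before OP16 ends → OP16 and OP18 overlap.
OP17 starts before OP16 ends → OP16 and OP17 overlap.
OP21 starts exactly when OP16 ends (back-to-back, no overlap); OP16 is clear from here.
OP17 starts before OP18 ends → OP18 and OP17 overlap.
OP21 starts before OP18 ends → OP18 and OP21 overlap.
OP19 starts after OP18 ends; OP18 is clear from here.
OP21 starts before OP17 ends → OP17 and OP21 overlap.
OP19 starts before OP17 ends → OP17 and OP19 overlap.
OP20 starts after OP17 ends.
OP19 starts after OP21 ends; OP21 is clear from here.
OP20 starts after OP19 ends.
Overlapping pairs: OP16 & OP17, OP16 & OP18, OP17 & OP18, OP17 & OP19, OP17 & OP21, OP18 & OP21 — 6 in total.

6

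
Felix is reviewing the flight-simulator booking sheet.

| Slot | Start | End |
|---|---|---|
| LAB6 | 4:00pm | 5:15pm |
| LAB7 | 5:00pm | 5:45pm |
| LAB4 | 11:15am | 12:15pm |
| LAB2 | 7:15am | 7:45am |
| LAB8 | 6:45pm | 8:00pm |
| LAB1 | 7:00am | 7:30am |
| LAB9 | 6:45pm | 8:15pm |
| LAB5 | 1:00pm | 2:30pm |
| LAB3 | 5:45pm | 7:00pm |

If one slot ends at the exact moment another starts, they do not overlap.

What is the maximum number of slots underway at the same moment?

Sweep the timeline, counting +1 at each start and −1 at each end (ends before starts at a tie):
7:00am start LAB1 → 1
7:15am start LAB2 → 2
7:30am end LAB1 → 1
7:45am end LAB2 → 0
11:15am start LAB4 → 1
12:15pm end LAB4 → 0
1:00pm start LAB5 → 1
2:30pm end LAB5 → 0
4:00pm start LAB6 → 1
5:00pm start LAB7 → 2
5:15pm end LAB6 → 1
5:45pm end LAB7 → 0
5:45pm start LAB3 → 1
6:45pm start LAB8 → 2
6:45pm start LAB9 → 3
7:00pm end LAB3 → 2
8:00pm end LAB8 → 1
8:15pm end LAB9 → 0
Peak is 3, at 6:45pm (LAB3, LAB8, LAB9).

3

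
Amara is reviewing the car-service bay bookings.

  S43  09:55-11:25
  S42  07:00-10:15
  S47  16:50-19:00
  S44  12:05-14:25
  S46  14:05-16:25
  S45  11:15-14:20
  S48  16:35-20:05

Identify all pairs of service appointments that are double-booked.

S42 & S43, S43 & S45, S44 & S45, S44 & S46, S45 & S46, S47 & S48

Sorted by start: S42, S43, S45, S44, S46, S48, S47.
S43 starts before S42 ends → S42 and S43 overlap.
S45 starts after S42 ends, so nothing later overlaps S42 either.
S45 starts before S43 ends → S43 and S45 overlap.
S44 starts after S43 ends, so nothing later overlaps S43 either.
S44 starts before S45 ends → S45 and S44 overlap.
S46 starts before S45 ends → S45 and S46 overlap.
S48 starts after S45 ends, so nothing later overlaps S45 either.
S46 starts before S44 ends → S44 and S46 overlap.
S48 starts after S44 ends, so nothing later overlaps S44 either.
S48 starts after S46 ends, so nothing later overlaps S46 either.
S47 starts before S48 ends → S48 and S47 overlap.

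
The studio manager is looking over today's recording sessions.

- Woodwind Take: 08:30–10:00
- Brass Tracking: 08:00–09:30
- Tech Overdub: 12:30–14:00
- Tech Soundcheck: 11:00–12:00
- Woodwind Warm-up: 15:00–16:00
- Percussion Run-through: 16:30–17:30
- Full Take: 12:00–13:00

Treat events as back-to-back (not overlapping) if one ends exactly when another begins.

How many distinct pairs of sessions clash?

2

Sorted by start: Brass Tracking, Woodwind Take, Tech Soundcheck, Full Take, Tech Overdub, Woodwind Warm-up, Percussion Run-through.
Woodwind Take starts before Brass Tracking ends → Brass Tracking and Woodwind Take overlap.
Tech Soundcheck starts after Brass Tracking ends, so nothing later overlaps Brass Tracking either.
Tech Soundcheck starts after Woodwind Take ends, so nothing later overlaps Woodwind Take either.
Full Take starts exactly when Tech Soundcheck ends (back-to-back, no overlap), so nothing later overlaps Tech Soundcheck either.
Tech Overdub starts before Full Take ends → Full Take and Tech Overdub overlap.
Woodwind Warm-up starts after Full Take ends, so nothing later overlaps Full Take either.
Woodwind Warm-up starts after Tech Overdub ends, so nothing later overlaps Tech Overdub either.
Percussion Run-through starts after Woodwind Warm-up ends.
Overlapping pairs: Brass Tracking & Woodwind Take, Full Take & Tech Overdub — 2 in total.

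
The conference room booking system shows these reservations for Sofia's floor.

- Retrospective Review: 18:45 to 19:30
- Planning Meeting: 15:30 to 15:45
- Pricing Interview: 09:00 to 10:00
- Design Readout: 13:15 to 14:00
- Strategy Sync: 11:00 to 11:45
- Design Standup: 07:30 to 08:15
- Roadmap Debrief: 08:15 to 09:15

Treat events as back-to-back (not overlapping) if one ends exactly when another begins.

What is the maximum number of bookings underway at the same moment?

2

Sort all start/end points and keep a running count:
07:30 start Design Standup → 1
08:15 end Design Standup → 0
08:15 start Roadmap Debrief → 1
09:00 start Pricing Interview → 2
09:15 end Roadmap Debrief → 1
10:00 end Pricing Interview → 0
11:00 start Strategy Sync → 1
11:45 end Strategy Sync → 0
13:15 start Design Readout → 1
14:00 end Design Readout → 0
15:30 start Planning Meeting → 1
15:45 end Planning Meeting → 0
18:45 start Retrospective Review → 1
19:30 end Retrospective Review → 0
Peak is 2, at 09:00 (Pricing Interview, Roadmap Debrief).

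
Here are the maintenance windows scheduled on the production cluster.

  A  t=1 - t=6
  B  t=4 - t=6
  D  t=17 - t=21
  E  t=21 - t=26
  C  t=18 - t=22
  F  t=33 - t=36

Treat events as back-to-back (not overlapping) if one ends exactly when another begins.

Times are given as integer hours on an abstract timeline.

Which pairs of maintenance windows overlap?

A & B, C & D, C & E

Check each pair: they overlap iff neither finishes before the other starts.
Sorted by start: A, B, D, C, E, F.
B starts before A ends → A and B overlap.
D starts after A ends, so nothing later overlaps A either.
D starts after B ends, so nothing later overlaps B either.
C starts before D ends → D and C overlap.
E starts exactly when D ends (back-to-back, no overlap), so nothing later overlaps D either.
E starts before C ends → C and E overlap.
F starts after C ends.
F starts after E ends.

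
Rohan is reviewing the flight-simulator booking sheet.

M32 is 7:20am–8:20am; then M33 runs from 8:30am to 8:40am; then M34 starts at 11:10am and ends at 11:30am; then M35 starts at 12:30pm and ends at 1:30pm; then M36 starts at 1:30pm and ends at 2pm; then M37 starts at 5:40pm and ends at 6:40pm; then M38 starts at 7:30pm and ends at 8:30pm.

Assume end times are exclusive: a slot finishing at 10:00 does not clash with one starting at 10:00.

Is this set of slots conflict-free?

Two intervals overlap when each starts before the other ends.
Sorted by start: M32, M33, M34, M35, M36, M37, M38.
M33 starts after M32 ends; M32 is clear from here.
M34 starts after M33 ends; M33 is clear from here.
M35 starts after M34 ends; M34 is clear from here.
M36 starts exactly when M35 ends (back-to-back, no overlap); M35 is clear from here.
M37 starts after M36 ends; M36 is clear from here.
M38 starts after M37 ends.
Every pair is clear; the schedule has no overlaps.

Yes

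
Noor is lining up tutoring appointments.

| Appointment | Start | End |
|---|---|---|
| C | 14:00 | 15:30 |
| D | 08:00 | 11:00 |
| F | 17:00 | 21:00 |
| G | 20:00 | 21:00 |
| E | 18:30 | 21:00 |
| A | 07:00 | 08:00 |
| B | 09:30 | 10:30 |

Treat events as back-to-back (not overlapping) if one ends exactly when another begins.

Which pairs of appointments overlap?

B & D, E & F, E & G, F & G

Sorted by start: A, D, B, C, F, E, G.
D starts exactly when A ends (back-to-back, no overlap) — done with A.
B starts before D ends → D and B overlap.
C starts after D ends — done with D.
C starts after B ends — done with B.
F starts after C ends — done with C.
E starts before F ends → F and E overlap.
G starts before F ends → F and G overlap.
G starts before E ends → E and G overlap.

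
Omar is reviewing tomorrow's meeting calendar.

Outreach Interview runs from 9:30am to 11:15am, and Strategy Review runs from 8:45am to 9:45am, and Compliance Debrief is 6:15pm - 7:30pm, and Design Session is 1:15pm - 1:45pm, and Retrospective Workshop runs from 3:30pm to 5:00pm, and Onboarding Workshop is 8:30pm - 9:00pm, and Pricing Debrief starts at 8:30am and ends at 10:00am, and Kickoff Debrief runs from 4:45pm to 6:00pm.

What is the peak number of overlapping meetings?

3

Walk through starts and ends in time order (an end at T is processed before a start at T):
8:30am start Pricing Debrief → 1
8:45am start Strategy Review → 2
9:30am start Outreach Interview → 3
9:45am end Strategy Review → 2
10:00am end Pricing Debrief → 1
11:15am end Outreach Interview → 0
1:15pm start Design Session → 1
1:45pm end Design Session → 0
3:30pm start Retrospective Workshop → 1
4:45pm start Kickoff Debrief → 2
5:00pm end Retrospective Workshop → 1
6:00pm end Kickoff Debrief → 0
6:15pm start Compliance Debrief → 1
7:30pm end Compliance Debrief → 0
8:30pm start Onboarding Workshop → 1
9:00pm end Onboarding Workshop → 0
Peak is 3, at 9:30am (Outreach Interview, Pricing Debrief, Strategy Review).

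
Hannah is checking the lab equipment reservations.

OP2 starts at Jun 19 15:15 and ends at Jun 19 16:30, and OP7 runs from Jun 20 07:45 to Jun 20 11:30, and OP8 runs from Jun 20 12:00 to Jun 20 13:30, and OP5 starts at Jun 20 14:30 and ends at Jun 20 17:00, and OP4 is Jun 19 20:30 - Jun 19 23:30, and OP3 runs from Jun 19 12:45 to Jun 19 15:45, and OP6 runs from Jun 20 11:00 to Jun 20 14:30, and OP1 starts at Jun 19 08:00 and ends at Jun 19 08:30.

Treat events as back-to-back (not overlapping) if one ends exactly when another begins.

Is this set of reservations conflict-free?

No

Sorted by start: OP1, OP3, OP2, OP4, OP7, OP6, OP8, OP5.
OP3 starts after OP1 ends, so nothing later overlaps OP1 either.
OP2 starts before OP3 ends → OP3 and OP2 overlap.
That's a conflict, so the schedule is not conflict-free.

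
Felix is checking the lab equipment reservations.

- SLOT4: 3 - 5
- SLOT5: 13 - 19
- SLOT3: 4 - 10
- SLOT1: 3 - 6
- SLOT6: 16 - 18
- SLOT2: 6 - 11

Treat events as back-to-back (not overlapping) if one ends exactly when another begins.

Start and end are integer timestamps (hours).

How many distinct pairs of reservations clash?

5

Sorted by start: SLOT1, SLOT4, SLOT3, SLOT2, SLOT5, SLOT6.
SLOT4 starts before SLOT1 ends → SLOT1 and SLOT4 overlap.
SLOT3 starts before SLOT1 ends → SLOT1 and SLOT3 overlap.
SLOT2 starts exactly when SLOT1 ends (back-to-back, no overlap); SLOT1 is clear from here.
SLOT3 starts before SLOT4 ends → SLOT4 and SLOT3 overlap.
SLOT2 starts after SLOT4 ends; SLOT4 is clear from here.
SLOT2 starts before SLOT3 ends → SLOT3 and SLOT2 overlap.
SLOT5 starts after SLOT3 ends; SLOT3 is clear from here.
SLOT5 starts after SLOT2 ends; SLOT2 is clear from here.
SLOT6 starts before SLOT5 ends → SLOT5 and SLOT6 overlap.
Overlapping pairs: SLOT1 & SLOT3, SLOT1 & SLOT4, SLOT2 & SLOT3, SLOT3 & SLOT4, SLOT5 & SLOT6 — 5 in total.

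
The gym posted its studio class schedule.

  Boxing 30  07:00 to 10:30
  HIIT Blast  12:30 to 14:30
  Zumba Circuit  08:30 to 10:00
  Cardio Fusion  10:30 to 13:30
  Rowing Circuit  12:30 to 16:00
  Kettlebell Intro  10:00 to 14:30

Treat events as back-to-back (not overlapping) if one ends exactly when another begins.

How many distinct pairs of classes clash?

8

Sorted by start: Boxing 30, Zumba Circuit, Kettlebell Intro, Cardio Fusion, HIIT Blast, Rowing Circuit.
Zumba Circuit starts before Boxing 30 ends → Boxing 30 and Zumba Circuit overlap.
Kettlebell Intro starts before Boxing 30 ends → Boxing 30 and Kettlebell Intro overlap.
Cardio Fusion starts exactly when Boxing 30 ends (back-to-back, no overlap) — done with Boxing 30.
Kettlebell Intro starts exactly when Zumba Circuit ends (back-to-back, no overlap) — done with Zumba Circuit.
Cardio Fusion starts before Kettlebell Intro ends → Kettlebell Intro and Cardio Fusion overlap.
HIIT Blast starts before Kettlebell Intro ends → Kettlebell Intro and HIIT Blast overlap.
Rowing Circuit starts before Kettlebell Intro ends → Kettlebell Intro and Rowing Circuit overlap.
HIIT Blast starts before Cardio Fusion ends → Cardio Fusion and HIIT Blast overlap.
Rowing Circuit starts before Cardio Fusion ends → Cardio Fusion and Rowing Circuit overlap.
Rowing Circuit starts before HIIT Blast ends → HIIT Blast and Rowing Circuit overlap.
Overlapping pairs: Boxing 30 & Kettlebell Intro, Boxing 30 & Zumba Circuit, Cardio Fusion & HIIT Blast, Cardio Fusion & Kettlebell Intro, Cardio Fusion & Rowing Circuit, HIIT Blast & Kettlebell Intro, HIIT Blast & Rowing Circuit, Kettlebell Intro & Rowing Circuit — 8 in total.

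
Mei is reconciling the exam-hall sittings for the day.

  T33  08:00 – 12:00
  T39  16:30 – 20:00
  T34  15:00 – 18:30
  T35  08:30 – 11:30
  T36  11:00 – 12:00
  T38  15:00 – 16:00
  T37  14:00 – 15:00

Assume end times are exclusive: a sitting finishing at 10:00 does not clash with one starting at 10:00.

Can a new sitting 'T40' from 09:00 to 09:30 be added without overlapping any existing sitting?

No — it overlaps T33, T35

T33: starts 08:00 before T40 ends 09:30, and ends 12:00 after T40 starts 09:00 → overlap.
T35: starts 08:30 before T40 ends 09:30, and ends 11:30 after T40 starts 09:00 → overlap.
T36: starts 11:00 at or after T40 ends 09:30 → clear.
T37: starts 14:00 at or after T40 ends 09:30 → clear.
T34: starts 15:00 at or after T40 ends 09:30 → clear.
T38: starts 15:00 at or after T40 ends 09:30 → clear.
T39: starts 16:30 at or after T40 ends 09:30 → clear.
T40 overlaps T33, T35.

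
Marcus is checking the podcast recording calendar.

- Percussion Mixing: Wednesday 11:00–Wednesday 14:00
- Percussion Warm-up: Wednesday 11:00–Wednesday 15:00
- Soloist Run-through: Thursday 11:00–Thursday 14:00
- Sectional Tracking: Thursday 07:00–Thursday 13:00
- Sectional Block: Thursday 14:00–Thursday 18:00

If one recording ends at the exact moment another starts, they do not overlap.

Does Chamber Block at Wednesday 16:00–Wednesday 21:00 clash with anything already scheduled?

Percussion Mixing: ends Wednesday 14:00 at or before Chamber Block starts Wednesday 16:00 → clear.
Percussion Warm-up: ends Wednesday 15:00 at or before Chamber Block starts Wednesday 16:00 → clear.
Sectional Tracking: starts Thursday 07:00 at or after Chamber Block ends Wednesday 21:00 → clear.
Soloist Run-through: starts Thursday 11:00 at or after Chamber Block ends Wednesday 21:00 → clear.
Sectional Block: starts Thursday 14:00 at or after Chamber Block ends Wednesday 21:00 → clear.

No — it doesn't clash with anything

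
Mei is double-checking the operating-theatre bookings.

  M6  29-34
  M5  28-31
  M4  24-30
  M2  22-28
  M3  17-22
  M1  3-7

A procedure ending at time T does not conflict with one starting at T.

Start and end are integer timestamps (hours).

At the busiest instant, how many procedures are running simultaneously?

3

Sweep the timeline, counting +1 at each start and −1 at each end (ends before starts at a tie):
3 start M1 → 1
7 end M1 → 0
17 start M3 → 1
22 end M3 → 0
22 start M2 → 1
24 start M4 → 2
28 end M2 → 1
28 start M5 → 2
29 start M6 → 3
30 end M4 → 2
31 end M5 → 1
34 end M6 → 0
Peak is 3, at 29 (M4, M5, M6).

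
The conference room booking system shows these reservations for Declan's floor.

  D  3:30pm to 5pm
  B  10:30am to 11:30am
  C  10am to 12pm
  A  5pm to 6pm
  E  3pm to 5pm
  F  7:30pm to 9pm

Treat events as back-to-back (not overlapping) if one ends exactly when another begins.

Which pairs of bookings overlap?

Sorted by start: C, B, E, D, A, F.
B starts before C ends → C and B overlap.
E starts after C ends — done with C.
E starts after B ends — done with B.
D starts before E ends → E and D overlap.
A starts exactly when E ends (back-to-back, no overlap) — done with E.
A starts exactly when D ends (back-to-back, no overlap) — done with D.
F starts after A ends.

B & C, D & E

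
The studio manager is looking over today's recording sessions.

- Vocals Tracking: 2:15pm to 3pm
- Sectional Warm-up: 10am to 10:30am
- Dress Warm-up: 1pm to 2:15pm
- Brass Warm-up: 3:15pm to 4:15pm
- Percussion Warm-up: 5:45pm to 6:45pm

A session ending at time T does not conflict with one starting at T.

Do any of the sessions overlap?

Sorted by start: Sectional Warm-up, Dress Warm-up, Vocals Tracking, Brass Warm-up, Percussion Warm-up.
Dress Warm-up starts after Sectional Warm-up ends; Sectional Warm-up is clear from here.
Vocals Tracking starts exactly when Dress Warm-up ends (back-to-back, no overlap); Dress Warm-up is clear from here.
Brass Warm-up starts after Vocals Tracking ends; Vocals Tracking is clear from here.
Percussion Warm-up starts after Brass Warm-up ends.
Every pair is clear; the schedule has no overlaps.

No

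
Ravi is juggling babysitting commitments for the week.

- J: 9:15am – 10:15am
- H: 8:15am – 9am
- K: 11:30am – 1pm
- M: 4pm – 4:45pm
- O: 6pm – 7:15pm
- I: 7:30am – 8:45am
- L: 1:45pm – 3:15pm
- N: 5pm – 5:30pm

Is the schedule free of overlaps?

No

Check each pair: they overlap iff neither finishes before the other starts.
Sorted by start: I, H, J, K, L, M, N, O.
H starts before I ends → I and H overlap.
That's a conflict, so the schedule is not conflict-free.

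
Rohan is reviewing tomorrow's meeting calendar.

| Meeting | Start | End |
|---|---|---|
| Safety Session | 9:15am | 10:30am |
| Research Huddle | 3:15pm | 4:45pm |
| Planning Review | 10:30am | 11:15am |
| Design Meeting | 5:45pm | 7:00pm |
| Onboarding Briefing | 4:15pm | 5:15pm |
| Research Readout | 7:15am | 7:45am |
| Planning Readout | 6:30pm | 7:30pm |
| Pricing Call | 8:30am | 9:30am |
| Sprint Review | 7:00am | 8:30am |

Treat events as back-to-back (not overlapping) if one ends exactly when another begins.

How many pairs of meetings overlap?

Check each pair: they overlap iff neither finishes before the other starts.
Sorted by start: Sprint Review, Research Readout, Pricing Call, Safety Session, Planning Review, Research Huddle, Onboarding Briefing, Design Meeting, Planning Readout.
Research Readout starts before Sprint Review ends → Sprint Review and Research Readout overlap.
Pricing Call starts exactly when Sprint Review ends (back-to-back, no overlap) — done with Sprint Review.
Pricing Call starts after Research Readout ends — done with Research Readout.
Safety Session starts before Pricing Call ends → Pricing Call and Safety Session overlap.
Planning Review starts after Pricing Call ends — done with Pricing Call.
Planning Review starts exactly when Safety Session ends (back-to-back, no overlap) — done with Safety Session.
Research Huddle starts after Planning Review ends — done with Planning Review.
Onboarding Briefing starts before Research Huddle ends → Research Huddle and Onboarding Briefing overlap.
Design Meeting starts after Research Huddle ends — done with Research Huddle.
Design Meeting starts after Onboarding Briefing ends — done with Onboarding Briefing.
Planning Readout starts before Design Meeting ends → Design Meeting and Planning Readout overlap.
Overlapping pairs: Design Meeting & Planning Readout, Onboarding Briefing & Research Huddle, Pricing Call & Safety Session, Research Readout & Sprint Review — 4 in total.

4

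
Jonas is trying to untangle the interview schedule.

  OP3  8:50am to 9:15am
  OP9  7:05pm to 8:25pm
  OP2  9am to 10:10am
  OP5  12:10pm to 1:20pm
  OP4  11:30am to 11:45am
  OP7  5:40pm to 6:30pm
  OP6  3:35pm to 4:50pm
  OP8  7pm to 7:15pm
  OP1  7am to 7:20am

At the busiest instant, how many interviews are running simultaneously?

Sweep the timeline, counting +1 at each start and −1 at each end (ends before starts at a tie):
7am start OP1 → 1
7:20am end OP1 → 0
8:50am start OP3 → 1
9am start OP2 → 2
9:15am end OP3 → 1
10:10am end OP2 → 0
11:30am start OP4 → 1
11:45am end OP4 → 0
12:10pm start OP5 → 1
1:20pm end OP5 → 0
3:35pm start OP6 → 1
4:50pm end OP6 → 0
5:40pm start OP7 → 1
6:30pm end OP7 → 0
7pm start OP8 → 1
7:05pm start OP9 → 2
7:15pm end OP8 → 1
8:25pm end OP9 → 0
Peak is 2, at 9am (OP2, OP3).

2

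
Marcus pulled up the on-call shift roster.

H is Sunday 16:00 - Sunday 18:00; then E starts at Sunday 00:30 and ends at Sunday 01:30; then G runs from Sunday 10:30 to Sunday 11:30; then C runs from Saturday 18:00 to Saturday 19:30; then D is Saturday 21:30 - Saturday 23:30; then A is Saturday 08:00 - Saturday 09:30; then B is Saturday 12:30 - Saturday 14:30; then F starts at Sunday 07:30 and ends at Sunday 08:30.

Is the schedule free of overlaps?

Sorted by start: A, B, C, D, E, F, G, H.
B starts after A ends, so A has no further overlaps.
C starts after B ends, so B has no further overlaps.
D starts after C ends, so C has no further overlaps.
E starts after D ends, so D has no further overlaps.
F starts after E ends, so E has no further overlaps.
G starts after F ends, so F has no further overlaps.
H starts after G ends.
Every pair is clear; the schedule has no overlaps.

Yes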